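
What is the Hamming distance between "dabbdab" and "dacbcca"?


Comparing "dabbdab" and "dacbcca" position by position:
  Position 0: 'd' vs 'd' => same
  Position 1: 'a' vs 'a' => same
  Position 2: 'b' vs 'c' => differ
  Position 3: 'b' vs 'b' => same
  Position 4: 'd' vs 'c' => differ
  Position 5: 'a' vs 'c' => differ
  Position 6: 'b' vs 'a' => differ
Total differences (Hamming distance): 4

4


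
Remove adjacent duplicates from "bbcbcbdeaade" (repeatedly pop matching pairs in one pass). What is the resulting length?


Input: bbcbcbdeaade
Stack-based adjacent duplicate removal:
  Read 'b': push. Stack: b
  Read 'b': matches stack top 'b' => pop. Stack: (empty)
  Read 'c': push. Stack: c
  Read 'b': push. Stack: cb
  Read 'c': push. Stack: cbc
  Read 'b': push. Stack: cbcb
  Read 'd': push. Stack: cbcbd
  Read 'e': push. Stack: cbcbde
  Read 'a': push. Stack: cbcbdea
  Read 'a': matches stack top 'a' => pop. Stack: cbcbde
  Read 'd': push. Stack: cbcbded
  Read 'e': push. Stack: cbcbdede
Final stack: "cbcbdede" (length 8)

8


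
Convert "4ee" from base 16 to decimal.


Input: "4ee" in base 16
Positional expansion:
  Digit '4' (value 4) x 16^2 = 1024
  Digit 'e' (value 14) x 16^1 = 224
  Digit 'e' (value 14) x 16^0 = 14
Sum = 1262

1262


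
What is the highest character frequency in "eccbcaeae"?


Input: eccbcaeae
Character counts:
  'a': 2
  'b': 1
  'c': 3
  'e': 3
Maximum frequency: 3

3


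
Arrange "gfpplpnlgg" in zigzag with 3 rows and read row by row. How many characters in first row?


Zigzag "gfpplpnlgg" into 3 rows:
Placing characters:
  'g' => row 0
  'f' => row 1
  'p' => row 2
  'p' => row 1
  'l' => row 0
  'p' => row 1
  'n' => row 2
  'l' => row 1
  'g' => row 0
  'g' => row 1
Rows:
  Row 0: "glg"
  Row 1: "fpplg"
  Row 2: "pn"
First row length: 3

3


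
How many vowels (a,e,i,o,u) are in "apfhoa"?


Input: apfhoa
Checking each character:
  'a' at position 0: vowel (running total: 1)
  'p' at position 1: consonant
  'f' at position 2: consonant
  'h' at position 3: consonant
  'o' at position 4: vowel (running total: 2)
  'a' at position 5: vowel (running total: 3)
Total vowels: 3

3


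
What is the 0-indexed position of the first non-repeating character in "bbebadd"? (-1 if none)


Input: bbebadd
Character frequencies:
  'a': 1
  'b': 3
  'd': 2
  'e': 1
Scanning left to right for freq == 1:
  Position 0 ('b'): freq=3, skip
  Position 1 ('b'): freq=3, skip
  Position 2 ('e'): unique! => answer = 2

2


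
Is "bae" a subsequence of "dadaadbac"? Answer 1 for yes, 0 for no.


Check if "bae" is a subsequence of "dadaadbac"
Greedy scan:
  Position 0 ('d'): no match needed
  Position 1 ('a'): no match needed
  Position 2 ('d'): no match needed
  Position 3 ('a'): no match needed
  Position 4 ('a'): no match needed
  Position 5 ('d'): no match needed
  Position 6 ('b'): matches sub[0] = 'b'
  Position 7 ('a'): matches sub[1] = 'a'
  Position 8 ('c'): no match needed
Only matched 2/3 characters => not a subsequence

0


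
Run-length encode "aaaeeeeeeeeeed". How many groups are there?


Input: aaaeeeeeeeeeed
Scanning for consecutive runs:
  Group 1: 'a' x 3 (positions 0-2)
  Group 2: 'e' x 10 (positions 3-12)
  Group 3: 'd' x 1 (positions 13-13)
Total groups: 3

3


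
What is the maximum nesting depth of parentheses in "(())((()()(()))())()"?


Input: "(())((()()(()))())()"
Tracking depth:
  Position 0 '(': depth becomes 1
  Position 1 '(': depth becomes 2
  Position 2 ')': depth becomes 1
  Position 3 ')': depth becomes 0
  Position 4 '(': depth becomes 1
  Position 5 '(': depth becomes 2
  Position 6 '(': depth becomes 3
  Position 7 ')': depth becomes 2
  Position 8 '(': depth becomes 3
  Position 9 ')': depth becomes 2
  Position 10 '(': depth becomes 3
  Position 11 '(': depth becomes 4
  Position 12 ')': depth becomes 3
  Position 13 ')': depth becomes 2
  Position 14 ')': depth becomes 1
  Position 15 '(': depth becomes 2
  Position 16 ')': depth becomes 1
  Position 17 ')': depth becomes 0
  Position 18 '(': depth becomes 1
  Position 19 ')': depth becomes 0
Maximum depth reached: 4

4


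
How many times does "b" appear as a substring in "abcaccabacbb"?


Searching for "b" in "abcaccabacbb"
Scanning each position:
  Position 0: "a" => no
  Position 1: "b" => MATCH
  Position 2: "c" => no
  Position 3: "a" => no
  Position 4: "c" => no
  Position 5: "c" => no
  Position 6: "a" => no
  Position 7: "b" => MATCH
  Position 8: "a" => no
  Position 9: "c" => no
  Position 10: "b" => MATCH
  Position 11: "b" => MATCH
Total occurrences: 4

4


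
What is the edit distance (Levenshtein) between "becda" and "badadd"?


Computing edit distance: "becda" -> "badadd"
DP table:
           b    a    d    a    d    d
      0    1    2    3    4    5    6
  b   1    0    1    2    3    4    5
  e   2    1    1    2    3    4    5
  c   3    2    2    2    3    4    5
  d   4    3    3    2    3    3    4
  a   5    4    3    3    2    3    4
Edit distance = dp[5][6] = 4

4


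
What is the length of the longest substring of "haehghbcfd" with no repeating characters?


Input: "haehghbcfd"
Sliding window (track last position of each char):
  Position 0 ('h'): window [0,0] length 1 -- new best
  Position 1 ('a'): window [0,1] length 2 -- new best
  Position 2 ('e'): window [0,2] length 3 -- new best
  Position 3 ('h'): repeat (last at 0), move window start to 1
  Position 3 ('h'): window [1,3] length 3
  Position 4 ('g'): window [1,4] length 4 -- new best
  Position 5 ('h'): repeat (last at 3), move window start to 4
  Position 5 ('h'): window [4,5] length 2
  Position 6 ('b'): window [4,6] length 3
  Position 7 ('c'): window [4,7] length 4
  Position 8 ('f'): window [4,8] length 5 -- new best
  Position 9 ('d'): window [4,9] length 6 -- new best
Longest substring with no repeats: "ghbcfd" with length 6

6


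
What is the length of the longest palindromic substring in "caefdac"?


Input: "caefdac"
Checking substrings for palindromes:
  No multi-char palindromic substrings found
Longest palindromic substring: "c" with length 1

1


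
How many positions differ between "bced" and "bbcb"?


Comparing "bced" and "bbcb" position by position:
  Position 0: 'b' vs 'b' => same
  Position 1: 'c' vs 'b' => DIFFER
  Position 2: 'e' vs 'c' => DIFFER
  Position 3: 'd' vs 'b' => DIFFER
Positions that differ: 3

3


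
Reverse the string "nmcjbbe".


Input: nmcjbbe
Reading characters right to left:
  Position 6: 'e'
  Position 5: 'b'
  Position 4: 'b'
  Position 3: 'j'
  Position 2: 'c'
  Position 1: 'm'
  Position 0: 'n'
Reversed: ebbjcmn

ebbjcmn


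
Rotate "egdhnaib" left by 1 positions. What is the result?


Input: "egdhnaib", rotate left by 1
First 1 characters: "e"
Remaining characters: "gdhnaib"
Concatenate remaining + first: "gdhnaib" + "e" = "gdhnaibe"

gdhnaibe


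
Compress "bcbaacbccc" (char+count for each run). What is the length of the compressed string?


Input: bcbaacbccc
Runs:
  'b' x 1 => "b1"
  'c' x 1 => "c1"
  'b' x 1 => "b1"
  'a' x 2 => "a2"
  'c' x 1 => "c1"
  'b' x 1 => "b1"
  'c' x 3 => "c3"
Compressed: "b1c1b1a2c1b1c3"
Compressed length: 14

14


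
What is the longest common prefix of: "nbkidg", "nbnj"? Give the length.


Words: nbkidg, nbnj
  Position 0: all 'n' => match
  Position 1: all 'b' => match
  Position 2: ('k', 'n') => mismatch, stop
LCP = "nb" (length 2)

2


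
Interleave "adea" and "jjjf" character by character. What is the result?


Interleaving "adea" and "jjjf":
  Position 0: 'a' from first, 'j' from second => "aj"
  Position 1: 'd' from first, 'j' from second => "dj"
  Position 2: 'e' from first, 'j' from second => "ej"
  Position 3: 'a' from first, 'f' from second => "af"
Result: ajdjejaf

ajdjejaf


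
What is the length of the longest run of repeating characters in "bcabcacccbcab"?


Input: "bcabcacccbcab"
Scanning for longest run:
  Position 1 ('c'): new char, reset run to 1
  Position 2 ('a'): new char, reset run to 1
  Position 3 ('b'): new char, reset run to 1
  Position 4 ('c'): new char, reset run to 1
  Position 5 ('a'): new char, reset run to 1
  Position 6 ('c'): new char, reset run to 1
  Position 7 ('c'): continues run of 'c', length=2
  Position 8 ('c'): continues run of 'c', length=3
  Position 9 ('b'): new char, reset run to 1
  Position 10 ('c'): new char, reset run to 1
  Position 11 ('a'): new char, reset run to 1
  Position 12 ('b'): new char, reset run to 1
Longest run: 'c' with length 3

3


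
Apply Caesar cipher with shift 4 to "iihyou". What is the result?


Caesar cipher: shift "iihyou" by 4
  'i' (pos 8) + 4 = pos 12 = 'm'
  'i' (pos 8) + 4 = pos 12 = 'm'
  'h' (pos 7) + 4 = pos 11 = 'l'
  'y' (pos 24) + 4 = pos 2 = 'c'
  'o' (pos 14) + 4 = pos 18 = 's'
  'u' (pos 20) + 4 = pos 24 = 'y'
Result: mmlcsy

mmlcsy


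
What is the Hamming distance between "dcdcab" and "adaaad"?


Comparing "dcdcab" and "adaaad" position by position:
  Position 0: 'd' vs 'a' => differ
  Position 1: 'c' vs 'd' => differ
  Position 2: 'd' vs 'a' => differ
  Position 3: 'c' vs 'a' => differ
  Position 4: 'a' vs 'a' => same
  Position 5: 'b' vs 'd' => differ
Total differences (Hamming distance): 5

5


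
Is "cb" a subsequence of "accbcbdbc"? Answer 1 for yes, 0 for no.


Check if "cb" is a subsequence of "accbcbdbc"
Greedy scan:
  Position 0 ('a'): no match needed
  Position 1 ('c'): matches sub[0] = 'c'
  Position 2 ('c'): no match needed
  Position 3 ('b'): matches sub[1] = 'b'
  Position 4 ('c'): no match needed
  Position 5 ('b'): no match needed
  Position 6 ('d'): no match needed
  Position 7 ('b'): no match needed
  Position 8 ('c'): no match needed
All 2 characters matched => is a subsequence

1


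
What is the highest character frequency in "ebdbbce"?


Input: ebdbbce
Character counts:
  'b': 3
  'c': 1
  'd': 1
  'e': 2
Maximum frequency: 3

3


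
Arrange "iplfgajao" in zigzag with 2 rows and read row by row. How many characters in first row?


Zigzag "iplfgajao" into 2 rows:
Placing characters:
  'i' => row 0
  'p' => row 1
  'l' => row 0
  'f' => row 1
  'g' => row 0
  'a' => row 1
  'j' => row 0
  'a' => row 1
  'o' => row 0
Rows:
  Row 0: "ilgjo"
  Row 1: "pfaa"
First row length: 5

5


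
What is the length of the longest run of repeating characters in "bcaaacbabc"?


Input: "bcaaacbabc"
Scanning for longest run:
  Position 1 ('c'): new char, reset run to 1
  Position 2 ('a'): new char, reset run to 1
  Position 3 ('a'): continues run of 'a', length=2
  Position 4 ('a'): continues run of 'a', length=3
  Position 5 ('c'): new char, reset run to 1
  Position 6 ('b'): new char, reset run to 1
  Position 7 ('a'): new char, reset run to 1
  Position 8 ('b'): new char, reset run to 1
  Position 9 ('c'): new char, reset run to 1
Longest run: 'a' with length 3

3


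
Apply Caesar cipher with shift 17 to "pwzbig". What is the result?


Caesar cipher: shift "pwzbig" by 17
  'p' (pos 15) + 17 = pos 6 = 'g'
  'w' (pos 22) + 17 = pos 13 = 'n'
  'z' (pos 25) + 17 = pos 16 = 'q'
  'b' (pos 1) + 17 = pos 18 = 's'
  'i' (pos 8) + 17 = pos 25 = 'z'
  'g' (pos 6) + 17 = pos 23 = 'x'
Result: gnqszx

gnqszx


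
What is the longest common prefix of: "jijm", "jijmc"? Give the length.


Words: jijm, jijmc
  Position 0: all 'j' => match
  Position 1: all 'i' => match
  Position 2: all 'j' => match
  Position 3: all 'm' => match
LCP = "jijm" (length 4)

4


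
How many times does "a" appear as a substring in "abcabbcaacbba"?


Searching for "a" in "abcabbcaacbba"
Scanning each position:
  Position 0: "a" => MATCH
  Position 1: "b" => no
  Position 2: "c" => no
  Position 3: "a" => MATCH
  Position 4: "b" => no
  Position 5: "b" => no
  Position 6: "c" => no
  Position 7: "a" => MATCH
  Position 8: "a" => MATCH
  Position 9: "c" => no
  Position 10: "b" => no
  Position 11: "b" => no
  Position 12: "a" => MATCH
Total occurrences: 5

5


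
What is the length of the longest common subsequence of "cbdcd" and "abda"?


LCS of "cbdcd" and "abda"
DP table:
           a    b    d    a
      0    0    0    0    0
  c   0    0    0    0    0
  b   0    0    1    1    1
  d   0    0    1    2    2
  c   0    0    1    2    2
  d   0    0    1    2    2
LCS length = dp[5][4] = 2

2


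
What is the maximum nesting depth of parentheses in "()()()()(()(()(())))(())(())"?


Input: "()()()()(()(()(())))(())(())"
Tracking depth:
  Position 0 '(': depth becomes 1
  Position 1 ')': depth becomes 0
  Position 2 '(': depth becomes 1
  Position 3 ')': depth becomes 0
  Position 4 '(': depth becomes 1
  Position 5 ')': depth becomes 0
  Position 6 '(': depth becomes 1
  Position 7 ')': depth becomes 0
  Position 8 '(': depth becomes 1
  Position 9 '(': depth becomes 2
  Position 10 ')': depth becomes 1
  Position 11 '(': depth becomes 2
  Position 12 '(': depth becomes 3
  Position 13 ')': depth becomes 2
  Position 14 '(': depth becomes 3
  Position 15 '(': depth becomes 4
  Position 16 ')': depth becomes 3
  Position 17 ')': depth becomes 2
  Position 18 ')': depth becomes 1
  Position 19 ')': depth becomes 0
  Position 20 '(': depth becomes 1
  Position 21 '(': depth becomes 2
  Position 22 ')': depth becomes 1
  Position 23 ')': depth becomes 0
  Position 24 '(': depth becomes 1
  Position 25 '(': depth becomes 2
  Position 26 ')': depth becomes 1
  Position 27 ')': depth becomes 0
Maximum depth reached: 4

4


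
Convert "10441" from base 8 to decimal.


Input: "10441" in base 8
Positional expansion:
  Digit '1' (value 1) x 8^4 = 4096
  Digit '0' (value 0) x 8^3 = 0
  Digit '4' (value 4) x 8^2 = 256
  Digit '4' (value 4) x 8^1 = 32
  Digit '1' (value 1) x 8^0 = 1
Sum = 4385

4385


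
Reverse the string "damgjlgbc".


Input: damgjlgbc
Reading characters right to left:
  Position 8: 'c'
  Position 7: 'b'
  Position 6: 'g'
  Position 5: 'l'
  Position 4: 'j'
  Position 3: 'g'
  Position 2: 'm'
  Position 1: 'a'
  Position 0: 'd'
Reversed: cbgljgmad

cbgljgmad


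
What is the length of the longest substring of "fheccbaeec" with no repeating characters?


Input: "fheccbaeec"
Sliding window (track last position of each char):
  Position 0 ('f'): window [0,0] length 1 -- new best
  Position 1 ('h'): window [0,1] length 2 -- new best
  Position 2 ('e'): window [0,2] length 3 -- new best
  Position 3 ('c'): window [0,3] length 4 -- new best
  Position 4 ('c'): repeat (last at 3), move window start to 4
  Position 4 ('c'): window [4,4] length 1
  Position 5 ('b'): window [4,5] length 2
  Position 6 ('a'): window [4,6] length 3
  Position 7 ('e'): window [4,7] length 4
  Position 8 ('e'): repeat (last at 7), move window start to 8
  Position 8 ('e'): window [8,8] length 1
  Position 9 ('c'): window [8,9] length 2
Longest substring with no repeats: "fhec" with length 4

4


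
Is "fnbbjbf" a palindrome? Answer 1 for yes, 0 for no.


Input: fnbbjbf
Reversed: fbjbbnf
  Compare pos 0 ('f') with pos 6 ('f'): match
  Compare pos 1 ('n') with pos 5 ('b'): MISMATCH
  Compare pos 2 ('b') with pos 4 ('j'): MISMATCH
Result: not a palindrome

0


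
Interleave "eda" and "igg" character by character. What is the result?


Interleaving "eda" and "igg":
  Position 0: 'e' from first, 'i' from second => "ei"
  Position 1: 'd' from first, 'g' from second => "dg"
  Position 2: 'a' from first, 'g' from second => "ag"
Result: eidgag

eidgag


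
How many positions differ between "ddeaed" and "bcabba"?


Comparing "ddeaed" and "bcabba" position by position:
  Position 0: 'd' vs 'b' => DIFFER
  Position 1: 'd' vs 'c' => DIFFER
  Position 2: 'e' vs 'a' => DIFFER
  Position 3: 'a' vs 'b' => DIFFER
  Position 4: 'e' vs 'b' => DIFFER
  Position 5: 'd' vs 'a' => DIFFER
Positions that differ: 6

6


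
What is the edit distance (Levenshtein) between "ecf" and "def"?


Computing edit distance: "ecf" -> "def"
DP table:
           d    e    f
      0    1    2    3
  e   1    1    1    2
  c   2    2    2    2
  f   3    3    3    2
Edit distance = dp[3][3] = 2

2


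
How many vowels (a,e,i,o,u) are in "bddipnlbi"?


Input: bddipnlbi
Checking each character:
  'b' at position 0: consonant
  'd' at position 1: consonant
  'd' at position 2: consonant
  'i' at position 3: vowel (running total: 1)
  'p' at position 4: consonant
  'n' at position 5: consonant
  'l' at position 6: consonant
  'b' at position 7: consonant
  'i' at position 8: vowel (running total: 2)
Total vowels: 2

2


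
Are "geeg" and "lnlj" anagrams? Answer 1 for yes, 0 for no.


Strings: "geeg", "lnlj"
Sorted first:  eegg
Sorted second: jlln
Differ at position 0: 'e' vs 'j' => not anagrams

0


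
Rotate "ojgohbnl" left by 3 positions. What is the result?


Input: "ojgohbnl", rotate left by 3
First 3 characters: "ojg"
Remaining characters: "ohbnl"
Concatenate remaining + first: "ohbnl" + "ojg" = "ohbnlojg"

ohbnlojg


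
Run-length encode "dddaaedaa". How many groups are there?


Input: dddaaedaa
Scanning for consecutive runs:
  Group 1: 'd' x 3 (positions 0-2)
  Group 2: 'a' x 2 (positions 3-4)
  Group 3: 'e' x 1 (positions 5-5)
  Group 4: 'd' x 1 (positions 6-6)
  Group 5: 'a' x 2 (positions 7-8)
Total groups: 5

5


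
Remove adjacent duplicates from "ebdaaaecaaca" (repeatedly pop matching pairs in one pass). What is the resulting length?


Input: ebdaaaecaaca
Stack-based adjacent duplicate removal:
  Read 'e': push. Stack: e
  Read 'b': push. Stack: eb
  Read 'd': push. Stack: ebd
  Read 'a': push. Stack: ebda
  Read 'a': matches stack top 'a' => pop. Stack: ebd
  Read 'a': push. Stack: ebda
  Read 'e': push. Stack: ebdae
  Read 'c': push. Stack: ebdaec
  Read 'a': push. Stack: ebdaeca
  Read 'a': matches stack top 'a' => pop. Stack: ebdaec
  Read 'c': matches stack top 'c' => pop. Stack: ebdae
  Read 'a': push. Stack: ebdaea
Final stack: "ebdaea" (length 6)

6


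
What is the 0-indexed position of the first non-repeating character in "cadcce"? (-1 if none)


Input: cadcce
Character frequencies:
  'a': 1
  'c': 3
  'd': 1
  'e': 1
Scanning left to right for freq == 1:
  Position 0 ('c'): freq=3, skip
  Position 1 ('a'): unique! => answer = 1

1


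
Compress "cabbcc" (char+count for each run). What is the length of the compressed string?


Input: cabbcc
Runs:
  'c' x 1 => "c1"
  'a' x 1 => "a1"
  'b' x 2 => "b2"
  'c' x 2 => "c2"
Compressed: "c1a1b2c2"
Compressed length: 8

8


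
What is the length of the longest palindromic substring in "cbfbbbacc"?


Input: "cbfbbbacc"
Checking substrings for palindromes:
  [1:4] "bfb" (len 3) => palindrome
  [3:6] "bbb" (len 3) => palindrome
  [3:5] "bb" (len 2) => palindrome
  [4:6] "bb" (len 2) => palindrome
  [7:9] "cc" (len 2) => palindrome
Longest palindromic substring: "bfb" with length 3

3


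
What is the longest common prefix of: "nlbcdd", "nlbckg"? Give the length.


Words: nlbcdd, nlbckg
  Position 0: all 'n' => match
  Position 1: all 'l' => match
  Position 2: all 'b' => match
  Position 3: all 'c' => match
  Position 4: ('d', 'k') => mismatch, stop
LCP = "nlbc" (length 4)

4


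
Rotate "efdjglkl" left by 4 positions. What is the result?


Input: "efdjglkl", rotate left by 4
First 4 characters: "efdj"
Remaining characters: "glkl"
Concatenate remaining + first: "glkl" + "efdj" = "glklefdj"

glklefdj


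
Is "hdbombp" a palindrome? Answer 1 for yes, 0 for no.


Input: hdbombp
Reversed: pbmobdh
  Compare pos 0 ('h') with pos 6 ('p'): MISMATCH
  Compare pos 1 ('d') with pos 5 ('b'): MISMATCH
  Compare pos 2 ('b') with pos 4 ('m'): MISMATCH
Result: not a palindrome

0


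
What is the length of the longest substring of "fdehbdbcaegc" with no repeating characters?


Input: "fdehbdbcaegc"
Sliding window (track last position of each char):
  Position 0 ('f'): window [0,0] length 1 -- new best
  Position 1 ('d'): window [0,1] length 2 -- new best
  Position 2 ('e'): window [0,2] length 3 -- new best
  Position 3 ('h'): window [0,3] length 4 -- new best
  Position 4 ('b'): window [0,4] length 5 -- new best
  Position 5 ('d'): repeat (last at 1), move window start to 2
  Position 5 ('d'): window [2,5] length 4
  Position 6 ('b'): repeat (last at 4), move window start to 5
  Position 6 ('b'): window [5,6] length 2
  Position 7 ('c'): window [5,7] length 3
  Position 8 ('a'): window [5,8] length 4
  Position 9 ('e'): window [5,9] length 5
  Position 10 ('g'): window [5,10] length 6 -- new best
  Position 11 ('c'): repeat (last at 7), move window start to 8
  Position 11 ('c'): window [8,11] length 4
Longest substring with no repeats: "dbcaeg" with length 6

6


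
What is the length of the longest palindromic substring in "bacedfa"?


Input: "bacedfa"
Checking substrings for palindromes:
  No multi-char palindromic substrings found
Longest palindromic substring: "b" with length 1

1


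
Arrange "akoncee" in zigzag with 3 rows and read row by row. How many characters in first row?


Zigzag "akoncee" into 3 rows:
Placing characters:
  'a' => row 0
  'k' => row 1
  'o' => row 2
  'n' => row 1
  'c' => row 0
  'e' => row 1
  'e' => row 2
Rows:
  Row 0: "ac"
  Row 1: "kne"
  Row 2: "oe"
First row length: 2

2


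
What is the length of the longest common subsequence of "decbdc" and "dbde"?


LCS of "decbdc" and "dbde"
DP table:
           d    b    d    e
      0    0    0    0    0
  d   0    1    1    1    1
  e   0    1    1    1    2
  c   0    1    1    1    2
  b   0    1    2    2    2
  d   0    1    2    3    3
  c   0    1    2    3    3
LCS length = dp[6][4] = 3

3


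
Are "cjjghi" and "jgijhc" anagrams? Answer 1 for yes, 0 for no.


Strings: "cjjghi", "jgijhc"
Sorted first:  cghijj
Sorted second: cghijj
Sorted forms match => anagrams

1


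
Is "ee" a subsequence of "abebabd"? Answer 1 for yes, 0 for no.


Check if "ee" is a subsequence of "abebabd"
Greedy scan:
  Position 0 ('a'): no match needed
  Position 1 ('b'): no match needed
  Position 2 ('e'): matches sub[0] = 'e'
  Position 3 ('b'): no match needed
  Position 4 ('a'): no match needed
  Position 5 ('b'): no match needed
  Position 6 ('d'): no match needed
Only matched 1/2 characters => not a subsequence

0


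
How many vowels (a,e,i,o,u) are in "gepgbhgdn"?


Input: gepgbhgdn
Checking each character:
  'g' at position 0: consonant
  'e' at position 1: vowel (running total: 1)
  'p' at position 2: consonant
  'g' at position 3: consonant
  'b' at position 4: consonant
  'h' at position 5: consonant
  'g' at position 6: consonant
  'd' at position 7: consonant
  'n' at position 8: consonant
Total vowels: 1

1


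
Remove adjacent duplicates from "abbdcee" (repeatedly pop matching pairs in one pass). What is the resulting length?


Input: abbdcee
Stack-based adjacent duplicate removal:
  Read 'a': push. Stack: a
  Read 'b': push. Stack: ab
  Read 'b': matches stack top 'b' => pop. Stack: a
  Read 'd': push. Stack: ad
  Read 'c': push. Stack: adc
  Read 'e': push. Stack: adce
  Read 'e': matches stack top 'e' => pop. Stack: adc
Final stack: "adc" (length 3)

3


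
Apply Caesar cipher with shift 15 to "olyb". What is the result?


Caesar cipher: shift "olyb" by 15
  'o' (pos 14) + 15 = pos 3 = 'd'
  'l' (pos 11) + 15 = pos 0 = 'a'
  'y' (pos 24) + 15 = pos 13 = 'n'
  'b' (pos 1) + 15 = pos 16 = 'q'
Result: danq

danq


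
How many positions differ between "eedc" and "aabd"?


Comparing "eedc" and "aabd" position by position:
  Position 0: 'e' vs 'a' => DIFFER
  Position 1: 'e' vs 'a' => DIFFER
  Position 2: 'd' vs 'b' => DIFFER
  Position 3: 'c' vs 'd' => DIFFER
Positions that differ: 4

4


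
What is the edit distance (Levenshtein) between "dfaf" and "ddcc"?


Computing edit distance: "dfaf" -> "ddcc"
DP table:
           d    d    c    c
      0    1    2    3    4
  d   1    0    1    2    3
  f   2    1    1    2    3
  a   3    2    2    2    3
  f   4    3    3    3    3
Edit distance = dp[4][4] = 3

3


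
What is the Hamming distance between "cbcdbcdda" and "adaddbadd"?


Comparing "cbcdbcdda" and "adaddbadd" position by position:
  Position 0: 'c' vs 'a' => differ
  Position 1: 'b' vs 'd' => differ
  Position 2: 'c' vs 'a' => differ
  Position 3: 'd' vs 'd' => same
  Position 4: 'b' vs 'd' => differ
  Position 5: 'c' vs 'b' => differ
  Position 6: 'd' vs 'a' => differ
  Position 7: 'd' vs 'd' => same
  Position 8: 'a' vs 'd' => differ
Total differences (Hamming distance): 7

7


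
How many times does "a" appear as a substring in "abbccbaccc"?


Searching for "a" in "abbccbaccc"
Scanning each position:
  Position 0: "a" => MATCH
  Position 1: "b" => no
  Position 2: "b" => no
  Position 3: "c" => no
  Position 4: "c" => no
  Position 5: "b" => no
  Position 6: "a" => MATCH
  Position 7: "c" => no
  Position 8: "c" => no
  Position 9: "c" => no
Total occurrences: 2

2


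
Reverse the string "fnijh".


Input: fnijh
Reading characters right to left:
  Position 4: 'h'
  Position 3: 'j'
  Position 2: 'i'
  Position 1: 'n'
  Position 0: 'f'
Reversed: hjinf

hjinf


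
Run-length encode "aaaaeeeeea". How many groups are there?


Input: aaaaeeeeea
Scanning for consecutive runs:
  Group 1: 'a' x 4 (positions 0-3)
  Group 2: 'e' x 5 (positions 4-8)
  Group 3: 'a' x 1 (positions 9-9)
Total groups: 3

3


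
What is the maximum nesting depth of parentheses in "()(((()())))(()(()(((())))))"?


Input: "()(((()())))(()(()(((())))))"
Tracking depth:
  Position 0 '(': depth becomes 1
  Position 1 ')': depth becomes 0
  Position 2 '(': depth becomes 1
  Position 3 '(': depth becomes 2
  Position 4 '(': depth becomes 3
  Position 5 '(': depth becomes 4
  Position 6 ')': depth becomes 3
  Position 7 '(': depth becomes 4
  Position 8 ')': depth becomes 3
  Position 9 ')': depth becomes 2
  Position 10 ')': depth becomes 1
  Position 11 ')': depth becomes 0
  Position 12 '(': depth becomes 1
  Position 13 '(': depth becomes 2
  Position 14 ')': depth becomes 1
  Position 15 '(': depth becomes 2
  Position 16 '(': depth becomes 3
  Position 17 ')': depth becomes 2
  Position 18 '(': depth becomes 3
  Position 19 '(': depth becomes 4
  Position 20 '(': depth becomes 5
  Position 21 '(': depth becomes 6
  Position 22 ')': depth becomes 5
  Position 23 ')': depth becomes 4
  Position 24 ')': depth becomes 3
  Position 25 ')': depth becomes 2
  Position 26 ')': depth becomes 1
  Position 27 ')': depth becomes 0
Maximum depth reached: 6

6


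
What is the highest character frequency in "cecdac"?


Input: cecdac
Character counts:
  'a': 1
  'c': 3
  'd': 1
  'e': 1
Maximum frequency: 3

3


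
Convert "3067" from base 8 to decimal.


Input: "3067" in base 8
Positional expansion:
  Digit '3' (value 3) x 8^3 = 1536
  Digit '0' (value 0) x 8^2 = 0
  Digit '6' (value 6) x 8^1 = 48
  Digit '7' (value 7) x 8^0 = 7
Sum = 1591

1591


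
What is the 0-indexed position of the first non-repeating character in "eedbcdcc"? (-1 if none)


Input: eedbcdcc
Character frequencies:
  'b': 1
  'c': 3
  'd': 2
  'e': 2
Scanning left to right for freq == 1:
  Position 0 ('e'): freq=2, skip
  Position 1 ('e'): freq=2, skip
  Position 2 ('d'): freq=2, skip
  Position 3 ('b'): unique! => answer = 3

3


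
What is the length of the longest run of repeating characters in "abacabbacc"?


Input: "abacabbacc"
Scanning for longest run:
  Position 1 ('b'): new char, reset run to 1
  Position 2 ('a'): new char, reset run to 1
  Position 3 ('c'): new char, reset run to 1
  Position 4 ('a'): new char, reset run to 1
  Position 5 ('b'): new char, reset run to 1
  Position 6 ('b'): continues run of 'b', length=2
  Position 7 ('a'): new char, reset run to 1
  Position 8 ('c'): new char, reset run to 1
  Position 9 ('c'): continues run of 'c', length=2
Longest run: 'b' with length 2

2


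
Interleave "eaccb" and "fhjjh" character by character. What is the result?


Interleaving "eaccb" and "fhjjh":
  Position 0: 'e' from first, 'f' from second => "ef"
  Position 1: 'a' from first, 'h' from second => "ah"
  Position 2: 'c' from first, 'j' from second => "cj"
  Position 3: 'c' from first, 'j' from second => "cj"
  Position 4: 'b' from first, 'h' from second => "bh"
Result: efahcjcjbh

efahcjcjbh


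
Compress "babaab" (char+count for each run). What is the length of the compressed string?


Input: babaab
Runs:
  'b' x 1 => "b1"
  'a' x 1 => "a1"
  'b' x 1 => "b1"
  'a' x 2 => "a2"
  'b' x 1 => "b1"
Compressed: "b1a1b1a2b1"
Compressed length: 10

10


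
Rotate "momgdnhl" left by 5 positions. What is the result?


Input: "momgdnhl", rotate left by 5
First 5 characters: "momgd"
Remaining characters: "nhl"
Concatenate remaining + first: "nhl" + "momgd" = "nhlmomgd"

nhlmomgd


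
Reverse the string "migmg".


Input: migmg
Reading characters right to left:
  Position 4: 'g'
  Position 3: 'm'
  Position 2: 'g'
  Position 1: 'i'
  Position 0: 'm'
Reversed: gmgim

gmgim


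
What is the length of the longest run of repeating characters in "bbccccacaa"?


Input: "bbccccacaa"
Scanning for longest run:
  Position 1 ('b'): continues run of 'b', length=2
  Position 2 ('c'): new char, reset run to 1
  Position 3 ('c'): continues run of 'c', length=2
  Position 4 ('c'): continues run of 'c', length=3
  Position 5 ('c'): continues run of 'c', length=4
  Position 6 ('a'): new char, reset run to 1
  Position 7 ('c'): new char, reset run to 1
  Position 8 ('a'): new char, reset run to 1
  Position 9 ('a'): continues run of 'a', length=2
Longest run: 'c' with length 4

4


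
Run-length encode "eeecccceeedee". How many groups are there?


Input: eeecccceeedee
Scanning for consecutive runs:
  Group 1: 'e' x 3 (positions 0-2)
  Group 2: 'c' x 4 (positions 3-6)
  Group 3: 'e' x 3 (positions 7-9)
  Group 4: 'd' x 1 (positions 10-10)
  Group 5: 'e' x 2 (positions 11-12)
Total groups: 5

5


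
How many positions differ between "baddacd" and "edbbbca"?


Comparing "baddacd" and "edbbbca" position by position:
  Position 0: 'b' vs 'e' => DIFFER
  Position 1: 'a' vs 'd' => DIFFER
  Position 2: 'd' vs 'b' => DIFFER
  Position 3: 'd' vs 'b' => DIFFER
  Position 4: 'a' vs 'b' => DIFFER
  Position 5: 'c' vs 'c' => same
  Position 6: 'd' vs 'a' => DIFFER
Positions that differ: 6

6


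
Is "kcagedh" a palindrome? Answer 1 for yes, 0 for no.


Input: kcagedh
Reversed: hdegack
  Compare pos 0 ('k') with pos 6 ('h'): MISMATCH
  Compare pos 1 ('c') with pos 5 ('d'): MISMATCH
  Compare pos 2 ('a') with pos 4 ('e'): MISMATCH
Result: not a palindrome

0


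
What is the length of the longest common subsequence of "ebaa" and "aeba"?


LCS of "ebaa" and "aeba"
DP table:
           a    e    b    a
      0    0    0    0    0
  e   0    0    1    1    1
  b   0    0    1    2    2
  a   0    1    1    2    3
  a   0    1    1    2    3
LCS length = dp[4][4] = 3

3


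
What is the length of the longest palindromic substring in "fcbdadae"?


Input: "fcbdadae"
Checking substrings for palindromes:
  [3:6] "dad" (len 3) => palindrome
  [4:7] "ada" (len 3) => palindrome
Longest palindromic substring: "dad" with length 3

3


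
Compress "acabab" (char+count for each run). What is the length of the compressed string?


Input: acabab
Runs:
  'a' x 1 => "a1"
  'c' x 1 => "c1"
  'a' x 1 => "a1"
  'b' x 1 => "b1"
  'a' x 1 => "a1"
  'b' x 1 => "b1"
Compressed: "a1c1a1b1a1b1"
Compressed length: 12

12


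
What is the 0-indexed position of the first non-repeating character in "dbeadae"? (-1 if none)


Input: dbeadae
Character frequencies:
  'a': 2
  'b': 1
  'd': 2
  'e': 2
Scanning left to right for freq == 1:
  Position 0 ('d'): freq=2, skip
  Position 1 ('b'): unique! => answer = 1

1


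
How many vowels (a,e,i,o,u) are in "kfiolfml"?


Input: kfiolfml
Checking each character:
  'k' at position 0: consonant
  'f' at position 1: consonant
  'i' at position 2: vowel (running total: 1)
  'o' at position 3: vowel (running total: 2)
  'l' at position 4: consonant
  'f' at position 5: consonant
  'm' at position 6: consonant
  'l' at position 7: consonant
Total vowels: 2

2


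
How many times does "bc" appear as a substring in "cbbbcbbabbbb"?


Searching for "bc" in "cbbbcbbabbbb"
Scanning each position:
  Position 0: "cb" => no
  Position 1: "bb" => no
  Position 2: "bb" => no
  Position 3: "bc" => MATCH
  Position 4: "cb" => no
  Position 5: "bb" => no
  Position 6: "ba" => no
  Position 7: "ab" => no
  Position 8: "bb" => no
  Position 9: "bb" => no
  Position 10: "bb" => no
Total occurrences: 1

1


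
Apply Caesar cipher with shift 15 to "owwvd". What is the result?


Caesar cipher: shift "owwvd" by 15
  'o' (pos 14) + 15 = pos 3 = 'd'
  'w' (pos 22) + 15 = pos 11 = 'l'
  'w' (pos 22) + 15 = pos 11 = 'l'
  'v' (pos 21) + 15 = pos 10 = 'k'
  'd' (pos 3) + 15 = pos 18 = 's'
Result: dllks

dllks


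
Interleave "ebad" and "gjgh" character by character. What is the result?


Interleaving "ebad" and "gjgh":
  Position 0: 'e' from first, 'g' from second => "eg"
  Position 1: 'b' from first, 'j' from second => "bj"
  Position 2: 'a' from first, 'g' from second => "ag"
  Position 3: 'd' from first, 'h' from second => "dh"
Result: egbjagdh

egbjagdh


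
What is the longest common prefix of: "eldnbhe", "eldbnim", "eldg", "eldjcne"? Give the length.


Words: eldnbhe, eldbnim, eldg, eldjcne
  Position 0: all 'e' => match
  Position 1: all 'l' => match
  Position 2: all 'd' => match
  Position 3: ('n', 'b', 'g', 'j') => mismatch, stop
LCP = "eld" (length 3)

3


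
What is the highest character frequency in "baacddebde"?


Input: baacddebde
Character counts:
  'a': 2
  'b': 2
  'c': 1
  'd': 3
  'e': 2
Maximum frequency: 3

3


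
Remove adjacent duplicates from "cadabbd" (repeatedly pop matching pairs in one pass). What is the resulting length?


Input: cadabbd
Stack-based adjacent duplicate removal:
  Read 'c': push. Stack: c
  Read 'a': push. Stack: ca
  Read 'd': push. Stack: cad
  Read 'a': push. Stack: cada
  Read 'b': push. Stack: cadab
  Read 'b': matches stack top 'b' => pop. Stack: cada
  Read 'd': push. Stack: cadad
Final stack: "cadad" (length 5)

5


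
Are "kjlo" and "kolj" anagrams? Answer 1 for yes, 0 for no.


Strings: "kjlo", "kolj"
Sorted first:  jklo
Sorted second: jklo
Sorted forms match => anagrams

1


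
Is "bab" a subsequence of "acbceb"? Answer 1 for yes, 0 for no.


Check if "bab" is a subsequence of "acbceb"
Greedy scan:
  Position 0 ('a'): no match needed
  Position 1 ('c'): no match needed
  Position 2 ('b'): matches sub[0] = 'b'
  Position 3 ('c'): no match needed
  Position 4 ('e'): no match needed
  Position 5 ('b'): no match needed
Only matched 1/3 characters => not a subsequence

0


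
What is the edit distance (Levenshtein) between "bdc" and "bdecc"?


Computing edit distance: "bdc" -> "bdecc"
DP table:
           b    d    e    c    c
      0    1    2    3    4    5
  b   1    0    1    2    3    4
  d   2    1    0    1    2    3
  c   3    2    1    1    1    2
Edit distance = dp[3][5] = 2

2


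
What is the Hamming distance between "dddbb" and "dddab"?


Comparing "dddbb" and "dddab" position by position:
  Position 0: 'd' vs 'd' => same
  Position 1: 'd' vs 'd' => same
  Position 2: 'd' vs 'd' => same
  Position 3: 'b' vs 'a' => differ
  Position 4: 'b' vs 'b' => same
Total differences (Hamming distance): 1

1


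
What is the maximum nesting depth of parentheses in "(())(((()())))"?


Input: "(())(((()())))"
Tracking depth:
  Position 0 '(': depth becomes 1
  Position 1 '(': depth becomes 2
  Position 2 ')': depth becomes 1
  Position 3 ')': depth becomes 0
  Position 4 '(': depth becomes 1
  Position 5 '(': depth becomes 2
  Position 6 '(': depth becomes 3
  Position 7 '(': depth becomes 4
  Position 8 ')': depth becomes 3
  Position 9 '(': depth becomes 4
  Position 10 ')': depth becomes 3
  Position 11 ')': depth becomes 2
  Position 12 ')': depth becomes 1
  Position 13 ')': depth becomes 0
Maximum depth reached: 4

4


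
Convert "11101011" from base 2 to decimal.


Input: "11101011" in base 2
Positional expansion:
  Digit '1' (value 1) x 2^7 = 128
  Digit '1' (value 1) x 2^6 = 64
  Digit '1' (value 1) x 2^5 = 32
  Digit '0' (value 0) x 2^4 = 0
  Digit '1' (value 1) x 2^3 = 8
  Digit '0' (value 0) x 2^2 = 0
  Digit '1' (value 1) x 2^1 = 2
  Digit '1' (value 1) x 2^0 = 1
Sum = 235

235


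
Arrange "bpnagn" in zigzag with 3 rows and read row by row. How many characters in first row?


Zigzag "bpnagn" into 3 rows:
Placing characters:
  'b' => row 0
  'p' => row 1
  'n' => row 2
  'a' => row 1
  'g' => row 0
  'n' => row 1
Rows:
  Row 0: "bg"
  Row 1: "pan"
  Row 2: "n"
First row length: 2

2


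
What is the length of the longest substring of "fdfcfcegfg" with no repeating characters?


Input: "fdfcfcegfg"
Sliding window (track last position of each char):
  Position 0 ('f'): window [0,0] length 1 -- new best
  Position 1 ('d'): window [0,1] length 2 -- new best
  Position 2 ('f'): repeat (last at 0), move window start to 1
  Position 2 ('f'): window [1,2] length 2
  Position 3 ('c'): window [1,3] length 3 -- new best
  Position 4 ('f'): repeat (last at 2), move window start to 3
  Position 4 ('f'): window [3,4] length 2
  Position 5 ('c'): repeat (last at 3), move window start to 4
  Position 5 ('c'): window [4,5] length 2
  Position 6 ('e'): window [4,6] length 3
  Position 7 ('g'): window [4,7] length 4 -- new best
  Position 8 ('f'): repeat (last at 4), move window start to 5
  Position 8 ('f'): window [5,8] length 4
  Position 9 ('g'): repeat (last at 7), move window start to 8
  Position 9 ('g'): window [8,9] length 2
Longest substring with no repeats: "fceg" with length 4

4


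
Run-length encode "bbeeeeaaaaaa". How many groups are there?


Input: bbeeeeaaaaaa
Scanning for consecutive runs:
  Group 1: 'b' x 2 (positions 0-1)
  Group 2: 'e' x 4 (positions 2-5)
  Group 3: 'a' x 6 (positions 6-11)
Total groups: 3

3


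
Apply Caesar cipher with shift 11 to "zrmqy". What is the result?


Caesar cipher: shift "zrmqy" by 11
  'z' (pos 25) + 11 = pos 10 = 'k'
  'r' (pos 17) + 11 = pos 2 = 'c'
  'm' (pos 12) + 11 = pos 23 = 'x'
  'q' (pos 16) + 11 = pos 1 = 'b'
  'y' (pos 24) + 11 = pos 9 = 'j'
Result: kcxbj

kcxbj


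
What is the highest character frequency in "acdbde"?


Input: acdbde
Character counts:
  'a': 1
  'b': 1
  'c': 1
  'd': 2
  'e': 1
Maximum frequency: 2

2


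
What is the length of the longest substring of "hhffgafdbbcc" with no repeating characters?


Input: "hhffgafdbbcc"
Sliding window (track last position of each char):
  Position 0 ('h'): window [0,0] length 1 -- new best
  Position 1 ('h'): repeat (last at 0), move window start to 1
  Position 1 ('h'): window [1,1] length 1
  Position 2 ('f'): window [1,2] length 2 -- new best
  Position 3 ('f'): repeat (last at 2), move window start to 3
  Position 3 ('f'): window [3,3] length 1
  Position 4 ('g'): window [3,4] length 2
  Position 5 ('a'): window [3,5] length 3 -- new best
  Position 6 ('f'): repeat (last at 3), move window start to 4
  Position 6 ('f'): window [4,6] length 3
  Position 7 ('d'): window [4,7] length 4 -- new best
  Position 8 ('b'): window [4,8] length 5 -- new best
  Position 9 ('b'): repeat (last at 8), move window start to 9
  Position 9 ('b'): window [9,9] length 1
  Position 10 ('c'): window [9,10] length 2
  Position 11 ('c'): repeat (last at 10), move window start to 11
  Position 11 ('c'): window [11,11] length 1
Longest substring with no repeats: "gafdb" with length 5

5


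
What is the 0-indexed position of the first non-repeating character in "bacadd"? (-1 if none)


Input: bacadd
Character frequencies:
  'a': 2
  'b': 1
  'c': 1
  'd': 2
Scanning left to right for freq == 1:
  Position 0 ('b'): unique! => answer = 0

0


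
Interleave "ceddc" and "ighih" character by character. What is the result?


Interleaving "ceddc" and "ighih":
  Position 0: 'c' from first, 'i' from second => "ci"
  Position 1: 'e' from first, 'g' from second => "eg"
  Position 2: 'd' from first, 'h' from second => "dh"
  Position 3: 'd' from first, 'i' from second => "di"
  Position 4: 'c' from first, 'h' from second => "ch"
Result: ciegdhdich

ciegdhdich
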